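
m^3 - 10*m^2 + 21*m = m*(m - 7)*(m - 3)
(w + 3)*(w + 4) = w^2 + 7*w + 12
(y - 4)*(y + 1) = y^2 - 3*y - 4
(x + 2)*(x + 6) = x^2 + 8*x + 12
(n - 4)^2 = n^2 - 8*n + 16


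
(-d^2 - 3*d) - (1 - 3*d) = -d^2 - 1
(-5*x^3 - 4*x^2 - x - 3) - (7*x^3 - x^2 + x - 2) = -12*x^3 - 3*x^2 - 2*x - 1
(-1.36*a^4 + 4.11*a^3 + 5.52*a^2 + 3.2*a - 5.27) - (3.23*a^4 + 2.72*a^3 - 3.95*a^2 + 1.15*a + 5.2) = -4.59*a^4 + 1.39*a^3 + 9.47*a^2 + 2.05*a - 10.47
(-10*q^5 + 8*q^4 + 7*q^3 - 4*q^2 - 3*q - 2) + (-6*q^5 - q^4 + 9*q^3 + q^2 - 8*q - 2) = -16*q^5 + 7*q^4 + 16*q^3 - 3*q^2 - 11*q - 4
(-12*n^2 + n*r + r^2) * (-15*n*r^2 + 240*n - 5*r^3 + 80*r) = 180*n^3*r^2 - 2880*n^3 + 45*n^2*r^3 - 720*n^2*r - 20*n*r^4 + 320*n*r^2 - 5*r^5 + 80*r^3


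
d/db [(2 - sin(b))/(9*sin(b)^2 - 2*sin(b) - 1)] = (9*sin(b)^2 - 36*sin(b) + 5)*cos(b)/(9*sin(b)^2 - 2*sin(b) - 1)^2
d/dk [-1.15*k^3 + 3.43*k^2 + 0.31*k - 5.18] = -3.45*k^2 + 6.86*k + 0.31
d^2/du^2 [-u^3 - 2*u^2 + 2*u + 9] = -6*u - 4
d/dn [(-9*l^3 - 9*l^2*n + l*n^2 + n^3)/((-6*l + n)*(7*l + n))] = (387*l^4 - 66*l^3*n - 116*l^2*n^2 + 2*l*n^3 + n^4)/(1764*l^4 - 84*l^3*n - 83*l^2*n^2 + 2*l*n^3 + n^4)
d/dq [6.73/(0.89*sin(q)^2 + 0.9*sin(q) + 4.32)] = -(11.9794*sin(q) + 6.057)*cos(q)/(0.89*sin(q)^2 + 0.9*sin(q) + 4.32)^2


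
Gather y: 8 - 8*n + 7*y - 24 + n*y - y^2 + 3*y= -8*n - y^2 + y*(n + 10) - 16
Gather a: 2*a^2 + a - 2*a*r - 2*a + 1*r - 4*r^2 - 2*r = 2*a^2 + a*(-2*r - 1) - 4*r^2 - r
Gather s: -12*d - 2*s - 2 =-12*d - 2*s - 2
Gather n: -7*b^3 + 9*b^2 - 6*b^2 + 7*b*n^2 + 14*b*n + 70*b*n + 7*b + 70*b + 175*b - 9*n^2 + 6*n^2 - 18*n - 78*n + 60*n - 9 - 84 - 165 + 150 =-7*b^3 + 3*b^2 + 252*b + n^2*(7*b - 3) + n*(84*b - 36) - 108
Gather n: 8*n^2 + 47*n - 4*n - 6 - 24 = 8*n^2 + 43*n - 30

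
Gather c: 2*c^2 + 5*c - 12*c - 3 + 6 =2*c^2 - 7*c + 3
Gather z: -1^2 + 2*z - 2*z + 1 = 0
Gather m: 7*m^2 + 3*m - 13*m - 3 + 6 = 7*m^2 - 10*m + 3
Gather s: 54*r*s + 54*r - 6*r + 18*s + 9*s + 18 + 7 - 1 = 48*r + s*(54*r + 27) + 24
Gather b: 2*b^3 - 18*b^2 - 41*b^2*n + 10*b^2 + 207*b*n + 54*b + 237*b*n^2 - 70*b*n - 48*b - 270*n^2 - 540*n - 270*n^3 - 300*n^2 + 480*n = 2*b^3 + b^2*(-41*n - 8) + b*(237*n^2 + 137*n + 6) - 270*n^3 - 570*n^2 - 60*n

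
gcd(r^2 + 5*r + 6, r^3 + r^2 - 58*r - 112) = r + 2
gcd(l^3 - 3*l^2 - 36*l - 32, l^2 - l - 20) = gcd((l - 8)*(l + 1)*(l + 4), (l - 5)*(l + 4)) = l + 4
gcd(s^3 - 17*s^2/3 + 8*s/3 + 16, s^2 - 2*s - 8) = s - 4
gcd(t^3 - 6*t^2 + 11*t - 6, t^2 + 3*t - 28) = 1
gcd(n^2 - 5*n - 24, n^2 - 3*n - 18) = n + 3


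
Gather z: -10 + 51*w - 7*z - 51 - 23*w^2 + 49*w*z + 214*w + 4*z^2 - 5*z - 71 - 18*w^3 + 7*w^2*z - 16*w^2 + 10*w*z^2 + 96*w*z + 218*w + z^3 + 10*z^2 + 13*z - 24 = -18*w^3 - 39*w^2 + 483*w + z^3 + z^2*(10*w + 14) + z*(7*w^2 + 145*w + 1) - 156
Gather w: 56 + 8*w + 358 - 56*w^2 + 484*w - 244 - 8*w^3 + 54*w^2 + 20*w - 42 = -8*w^3 - 2*w^2 + 512*w + 128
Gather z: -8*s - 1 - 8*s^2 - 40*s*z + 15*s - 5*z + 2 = -8*s^2 + 7*s + z*(-40*s - 5) + 1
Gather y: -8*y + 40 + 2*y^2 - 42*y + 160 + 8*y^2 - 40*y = 10*y^2 - 90*y + 200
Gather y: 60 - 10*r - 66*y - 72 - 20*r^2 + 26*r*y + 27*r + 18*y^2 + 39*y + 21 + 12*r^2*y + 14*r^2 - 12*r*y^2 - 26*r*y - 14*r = -6*r^2 + 3*r + y^2*(18 - 12*r) + y*(12*r^2 - 27) + 9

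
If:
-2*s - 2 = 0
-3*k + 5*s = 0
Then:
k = -5/3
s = -1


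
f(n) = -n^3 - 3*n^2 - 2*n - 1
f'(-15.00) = -587.00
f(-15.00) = 2729.00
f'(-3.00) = -11.00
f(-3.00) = 5.00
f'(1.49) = -17.60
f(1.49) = -13.95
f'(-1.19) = 0.89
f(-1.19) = -1.18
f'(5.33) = -119.21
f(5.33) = -248.31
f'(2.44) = -34.50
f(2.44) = -38.27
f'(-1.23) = 0.84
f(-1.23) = -1.22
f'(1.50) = -17.75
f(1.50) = -14.12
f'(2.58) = -37.45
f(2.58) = -43.30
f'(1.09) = -12.10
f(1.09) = -8.04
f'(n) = -3*n^2 - 6*n - 2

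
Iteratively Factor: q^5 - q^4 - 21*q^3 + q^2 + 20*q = (q + 4)*(q^4 - 5*q^3 - q^2 + 5*q) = (q + 1)*(q + 4)*(q^3 - 6*q^2 + 5*q) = (q - 5)*(q + 1)*(q + 4)*(q^2 - q) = (q - 5)*(q - 1)*(q + 1)*(q + 4)*(q)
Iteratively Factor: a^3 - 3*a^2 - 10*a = (a)*(a^2 - 3*a - 10) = a*(a + 2)*(a - 5)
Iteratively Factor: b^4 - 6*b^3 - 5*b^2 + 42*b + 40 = (b - 4)*(b^3 - 2*b^2 - 13*b - 10) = (b - 4)*(b + 1)*(b^2 - 3*b - 10) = (b - 4)*(b + 1)*(b + 2)*(b - 5)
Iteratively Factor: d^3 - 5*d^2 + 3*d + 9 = (d - 3)*(d^2 - 2*d - 3) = (d - 3)*(d + 1)*(d - 3)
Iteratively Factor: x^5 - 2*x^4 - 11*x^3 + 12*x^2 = (x - 4)*(x^4 + 2*x^3 - 3*x^2) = x*(x - 4)*(x^3 + 2*x^2 - 3*x) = x^2*(x - 4)*(x^2 + 2*x - 3) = x^2*(x - 4)*(x - 1)*(x + 3)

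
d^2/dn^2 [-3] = 0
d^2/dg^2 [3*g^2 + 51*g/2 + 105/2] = 6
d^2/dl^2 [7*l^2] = 14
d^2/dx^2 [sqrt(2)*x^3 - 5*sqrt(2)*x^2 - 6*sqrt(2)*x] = sqrt(2)*(6*x - 10)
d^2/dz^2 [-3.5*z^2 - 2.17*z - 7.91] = -7.00000000000000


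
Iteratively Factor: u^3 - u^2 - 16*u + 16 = (u - 1)*(u^2 - 16) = (u - 4)*(u - 1)*(u + 4)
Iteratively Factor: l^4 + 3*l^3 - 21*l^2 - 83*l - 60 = (l + 4)*(l^3 - l^2 - 17*l - 15) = (l - 5)*(l + 4)*(l^2 + 4*l + 3) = (l - 5)*(l + 1)*(l + 4)*(l + 3)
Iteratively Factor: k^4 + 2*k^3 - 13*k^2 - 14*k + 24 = (k + 4)*(k^3 - 2*k^2 - 5*k + 6) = (k + 2)*(k + 4)*(k^2 - 4*k + 3) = (k - 3)*(k + 2)*(k + 4)*(k - 1)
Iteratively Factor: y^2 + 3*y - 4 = (y - 1)*(y + 4)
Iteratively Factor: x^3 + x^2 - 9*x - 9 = (x - 3)*(x^2 + 4*x + 3) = (x - 3)*(x + 3)*(x + 1)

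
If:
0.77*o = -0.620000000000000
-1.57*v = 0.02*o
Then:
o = -0.81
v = 0.01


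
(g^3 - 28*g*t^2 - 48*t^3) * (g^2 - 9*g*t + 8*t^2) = g^5 - 9*g^4*t - 20*g^3*t^2 + 204*g^2*t^3 + 208*g*t^4 - 384*t^5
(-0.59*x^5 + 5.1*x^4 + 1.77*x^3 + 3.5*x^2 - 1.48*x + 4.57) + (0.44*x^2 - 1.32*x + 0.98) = -0.59*x^5 + 5.1*x^4 + 1.77*x^3 + 3.94*x^2 - 2.8*x + 5.55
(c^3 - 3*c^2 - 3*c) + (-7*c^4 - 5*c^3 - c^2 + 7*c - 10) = -7*c^4 - 4*c^3 - 4*c^2 + 4*c - 10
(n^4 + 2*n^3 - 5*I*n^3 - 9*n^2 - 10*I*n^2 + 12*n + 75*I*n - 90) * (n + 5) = n^5 + 7*n^4 - 5*I*n^4 + n^3 - 35*I*n^3 - 33*n^2 + 25*I*n^2 - 30*n + 375*I*n - 450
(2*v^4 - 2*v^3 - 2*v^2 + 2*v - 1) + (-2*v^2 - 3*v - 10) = 2*v^4 - 2*v^3 - 4*v^2 - v - 11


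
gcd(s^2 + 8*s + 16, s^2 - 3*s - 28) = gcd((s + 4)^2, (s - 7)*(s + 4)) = s + 4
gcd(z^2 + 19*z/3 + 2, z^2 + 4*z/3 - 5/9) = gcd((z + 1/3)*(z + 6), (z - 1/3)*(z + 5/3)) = 1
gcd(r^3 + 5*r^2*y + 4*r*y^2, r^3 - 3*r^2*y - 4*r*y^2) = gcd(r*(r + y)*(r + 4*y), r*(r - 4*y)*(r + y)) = r^2 + r*y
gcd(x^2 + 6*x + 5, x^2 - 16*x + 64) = 1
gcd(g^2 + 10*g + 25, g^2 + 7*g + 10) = g + 5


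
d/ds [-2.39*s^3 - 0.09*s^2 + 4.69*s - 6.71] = -7.17*s^2 - 0.18*s + 4.69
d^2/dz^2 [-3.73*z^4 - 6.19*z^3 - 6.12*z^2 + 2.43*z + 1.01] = -44.76*z^2 - 37.14*z - 12.24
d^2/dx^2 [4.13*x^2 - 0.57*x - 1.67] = 8.26000000000000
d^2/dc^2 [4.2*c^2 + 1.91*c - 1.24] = 8.40000000000000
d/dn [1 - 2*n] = -2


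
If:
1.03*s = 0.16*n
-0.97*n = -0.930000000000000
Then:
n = 0.96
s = 0.15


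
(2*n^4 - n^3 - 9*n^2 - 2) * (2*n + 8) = 4*n^5 + 14*n^4 - 26*n^3 - 72*n^2 - 4*n - 16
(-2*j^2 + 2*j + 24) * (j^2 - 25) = -2*j^4 + 2*j^3 + 74*j^2 - 50*j - 600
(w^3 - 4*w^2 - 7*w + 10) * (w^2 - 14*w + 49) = w^5 - 18*w^4 + 98*w^3 - 88*w^2 - 483*w + 490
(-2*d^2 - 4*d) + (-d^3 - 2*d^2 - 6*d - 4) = -d^3 - 4*d^2 - 10*d - 4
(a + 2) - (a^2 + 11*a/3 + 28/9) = -a^2 - 8*a/3 - 10/9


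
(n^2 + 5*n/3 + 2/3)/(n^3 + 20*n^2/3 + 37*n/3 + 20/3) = (3*n + 2)/(3*n^2 + 17*n + 20)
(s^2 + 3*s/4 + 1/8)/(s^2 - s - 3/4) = (4*s + 1)/(2*(2*s - 3))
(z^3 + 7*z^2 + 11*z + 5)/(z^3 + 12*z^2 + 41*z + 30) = (z + 1)/(z + 6)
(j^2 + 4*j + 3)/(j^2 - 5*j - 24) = (j + 1)/(j - 8)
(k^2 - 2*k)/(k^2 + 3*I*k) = (k - 2)/(k + 3*I)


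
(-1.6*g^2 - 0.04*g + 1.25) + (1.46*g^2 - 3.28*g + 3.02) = -0.14*g^2 - 3.32*g + 4.27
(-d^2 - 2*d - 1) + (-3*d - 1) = -d^2 - 5*d - 2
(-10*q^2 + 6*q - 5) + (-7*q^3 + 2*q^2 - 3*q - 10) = -7*q^3 - 8*q^2 + 3*q - 15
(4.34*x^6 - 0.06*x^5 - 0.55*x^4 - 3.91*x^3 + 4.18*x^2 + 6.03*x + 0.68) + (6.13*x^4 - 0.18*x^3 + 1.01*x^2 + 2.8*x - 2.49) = 4.34*x^6 - 0.06*x^5 + 5.58*x^4 - 4.09*x^3 + 5.19*x^2 + 8.83*x - 1.81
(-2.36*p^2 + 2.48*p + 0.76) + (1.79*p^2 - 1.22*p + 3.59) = -0.57*p^2 + 1.26*p + 4.35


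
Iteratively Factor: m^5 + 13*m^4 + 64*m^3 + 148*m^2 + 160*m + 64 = (m + 4)*(m^4 + 9*m^3 + 28*m^2 + 36*m + 16) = (m + 1)*(m + 4)*(m^3 + 8*m^2 + 20*m + 16) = (m + 1)*(m + 4)^2*(m^2 + 4*m + 4) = (m + 1)*(m + 2)*(m + 4)^2*(m + 2)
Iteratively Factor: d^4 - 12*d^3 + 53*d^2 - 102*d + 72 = (d - 3)*(d^3 - 9*d^2 + 26*d - 24) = (d - 3)*(d - 2)*(d^2 - 7*d + 12) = (d - 4)*(d - 3)*(d - 2)*(d - 3)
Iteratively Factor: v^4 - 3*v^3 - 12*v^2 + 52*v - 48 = (v - 3)*(v^3 - 12*v + 16) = (v - 3)*(v - 2)*(v^2 + 2*v - 8) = (v - 3)*(v - 2)^2*(v + 4)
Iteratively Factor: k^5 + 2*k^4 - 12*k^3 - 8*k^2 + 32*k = (k - 2)*(k^4 + 4*k^3 - 4*k^2 - 16*k) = (k - 2)*(k + 4)*(k^3 - 4*k) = k*(k - 2)*(k + 4)*(k^2 - 4) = k*(k - 2)^2*(k + 4)*(k + 2)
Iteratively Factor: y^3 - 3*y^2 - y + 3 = (y - 1)*(y^2 - 2*y - 3) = (y - 1)*(y + 1)*(y - 3)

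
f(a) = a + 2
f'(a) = 1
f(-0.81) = 1.19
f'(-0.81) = 1.00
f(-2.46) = -0.46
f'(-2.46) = 1.00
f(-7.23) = -5.23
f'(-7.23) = 1.00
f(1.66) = 3.66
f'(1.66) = 1.00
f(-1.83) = 0.17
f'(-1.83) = 1.00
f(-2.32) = -0.32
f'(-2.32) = 1.00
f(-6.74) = -4.74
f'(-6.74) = 1.00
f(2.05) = 4.05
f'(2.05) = 1.00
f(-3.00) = -1.00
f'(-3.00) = 1.00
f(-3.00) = -1.00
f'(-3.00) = 1.00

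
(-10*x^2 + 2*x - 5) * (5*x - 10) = -50*x^3 + 110*x^2 - 45*x + 50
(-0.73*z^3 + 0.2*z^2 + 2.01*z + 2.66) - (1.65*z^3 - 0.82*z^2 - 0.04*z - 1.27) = -2.38*z^3 + 1.02*z^2 + 2.05*z + 3.93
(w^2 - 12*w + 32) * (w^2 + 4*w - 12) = w^4 - 8*w^3 - 28*w^2 + 272*w - 384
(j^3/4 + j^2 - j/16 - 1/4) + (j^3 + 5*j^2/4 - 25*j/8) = 5*j^3/4 + 9*j^2/4 - 51*j/16 - 1/4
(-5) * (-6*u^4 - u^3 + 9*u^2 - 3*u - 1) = 30*u^4 + 5*u^3 - 45*u^2 + 15*u + 5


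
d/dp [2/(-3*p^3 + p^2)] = 2*(9*p - 2)/(p^3*(3*p - 1)^2)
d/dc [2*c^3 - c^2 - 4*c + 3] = 6*c^2 - 2*c - 4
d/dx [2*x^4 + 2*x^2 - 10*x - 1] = 8*x^3 + 4*x - 10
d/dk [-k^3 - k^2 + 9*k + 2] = -3*k^2 - 2*k + 9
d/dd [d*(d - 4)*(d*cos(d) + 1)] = -d*(d - 4)*(d*sin(d) - cos(d)) + d*(d*cos(d) + 1) + (d - 4)*(d*cos(d) + 1)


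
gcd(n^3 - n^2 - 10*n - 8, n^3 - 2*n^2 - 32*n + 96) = n - 4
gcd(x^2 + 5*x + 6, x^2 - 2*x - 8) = x + 2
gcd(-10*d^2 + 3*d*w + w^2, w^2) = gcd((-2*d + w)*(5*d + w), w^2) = 1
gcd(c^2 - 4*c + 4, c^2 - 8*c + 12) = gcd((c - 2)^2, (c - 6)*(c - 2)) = c - 2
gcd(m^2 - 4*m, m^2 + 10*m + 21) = 1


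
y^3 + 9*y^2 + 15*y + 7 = (y + 1)^2*(y + 7)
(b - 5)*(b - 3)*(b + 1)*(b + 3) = b^4 - 4*b^3 - 14*b^2 + 36*b + 45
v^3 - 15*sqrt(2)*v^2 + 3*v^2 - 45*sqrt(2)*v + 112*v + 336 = (v + 3)*(v - 8*sqrt(2))*(v - 7*sqrt(2))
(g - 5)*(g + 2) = g^2 - 3*g - 10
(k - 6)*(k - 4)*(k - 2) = k^3 - 12*k^2 + 44*k - 48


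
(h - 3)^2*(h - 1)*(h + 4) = h^4 - 3*h^3 - 13*h^2 + 51*h - 36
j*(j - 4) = j^2 - 4*j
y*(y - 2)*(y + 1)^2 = y^4 - 3*y^2 - 2*y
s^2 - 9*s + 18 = (s - 6)*(s - 3)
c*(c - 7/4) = c^2 - 7*c/4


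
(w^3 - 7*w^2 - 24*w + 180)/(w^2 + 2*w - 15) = (w^2 - 12*w + 36)/(w - 3)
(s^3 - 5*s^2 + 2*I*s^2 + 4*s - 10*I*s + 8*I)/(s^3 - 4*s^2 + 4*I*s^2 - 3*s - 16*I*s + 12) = (s^2 + s*(-1 + 2*I) - 2*I)/(s^2 + 4*I*s - 3)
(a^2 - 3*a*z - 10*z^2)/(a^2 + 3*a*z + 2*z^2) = (a - 5*z)/(a + z)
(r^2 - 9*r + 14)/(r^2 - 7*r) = (r - 2)/r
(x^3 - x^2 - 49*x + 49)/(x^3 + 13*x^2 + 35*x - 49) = (x - 7)/(x + 7)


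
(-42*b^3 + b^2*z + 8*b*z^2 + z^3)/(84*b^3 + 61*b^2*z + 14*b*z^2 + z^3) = (-2*b + z)/(4*b + z)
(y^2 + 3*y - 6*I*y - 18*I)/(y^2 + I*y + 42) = (y + 3)/(y + 7*I)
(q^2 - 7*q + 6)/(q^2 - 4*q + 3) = (q - 6)/(q - 3)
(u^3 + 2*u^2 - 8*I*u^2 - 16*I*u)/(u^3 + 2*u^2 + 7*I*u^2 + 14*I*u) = (u - 8*I)/(u + 7*I)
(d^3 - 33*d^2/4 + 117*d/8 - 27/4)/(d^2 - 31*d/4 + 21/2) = (8*d^2 - 18*d + 9)/(2*(4*d - 7))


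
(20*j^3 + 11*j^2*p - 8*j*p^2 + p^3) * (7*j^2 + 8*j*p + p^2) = 140*j^5 + 237*j^4*p + 52*j^3*p^2 - 46*j^2*p^3 + p^5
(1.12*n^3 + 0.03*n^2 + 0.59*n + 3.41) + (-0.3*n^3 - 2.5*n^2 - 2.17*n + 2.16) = 0.82*n^3 - 2.47*n^2 - 1.58*n + 5.57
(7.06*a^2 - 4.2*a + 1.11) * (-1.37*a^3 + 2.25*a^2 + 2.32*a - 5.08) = -9.6722*a^5 + 21.639*a^4 + 5.4085*a^3 - 43.1113*a^2 + 23.9112*a - 5.6388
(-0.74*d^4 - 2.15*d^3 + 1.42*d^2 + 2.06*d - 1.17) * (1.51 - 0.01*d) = 0.0074*d^5 - 1.0959*d^4 - 3.2607*d^3 + 2.1236*d^2 + 3.1223*d - 1.7667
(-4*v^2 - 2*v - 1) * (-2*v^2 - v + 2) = 8*v^4 + 8*v^3 - 4*v^2 - 3*v - 2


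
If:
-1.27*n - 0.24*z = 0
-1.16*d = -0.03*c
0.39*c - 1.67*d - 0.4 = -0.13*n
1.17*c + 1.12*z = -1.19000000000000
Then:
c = 1.00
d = 0.03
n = 0.40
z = -2.11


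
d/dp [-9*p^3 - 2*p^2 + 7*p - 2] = -27*p^2 - 4*p + 7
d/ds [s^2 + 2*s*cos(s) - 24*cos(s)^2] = -2*s*sin(s) + 2*s + 24*sin(2*s) + 2*cos(s)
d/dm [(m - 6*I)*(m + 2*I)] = 2*m - 4*I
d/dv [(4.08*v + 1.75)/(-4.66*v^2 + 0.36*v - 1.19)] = (19.0128*v^2 + 16.31*v - 5.4852)/(21.7156*v^4 - 3.3552*v^3 + 11.2204*v^2 - 0.8568*v + 1.4161)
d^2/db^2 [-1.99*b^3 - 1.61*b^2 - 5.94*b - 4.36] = -11.94*b - 3.22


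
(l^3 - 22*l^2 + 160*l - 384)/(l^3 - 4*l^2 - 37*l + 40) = (l^2 - 14*l + 48)/(l^2 + 4*l - 5)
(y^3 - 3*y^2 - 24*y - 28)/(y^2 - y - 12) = (-y^3 + 3*y^2 + 24*y + 28)/(-y^2 + y + 12)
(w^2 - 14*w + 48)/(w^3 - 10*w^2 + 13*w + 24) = (w - 6)/(w^2 - 2*w - 3)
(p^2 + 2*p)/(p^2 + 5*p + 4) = p*(p + 2)/(p^2 + 5*p + 4)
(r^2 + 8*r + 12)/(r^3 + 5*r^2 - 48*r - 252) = (r + 2)/(r^2 - r - 42)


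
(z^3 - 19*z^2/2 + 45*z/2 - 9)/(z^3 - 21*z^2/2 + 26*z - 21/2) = (z - 6)/(z - 7)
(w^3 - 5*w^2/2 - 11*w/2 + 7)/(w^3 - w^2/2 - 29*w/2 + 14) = (w + 2)/(w + 4)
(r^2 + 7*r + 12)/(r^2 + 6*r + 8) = (r + 3)/(r + 2)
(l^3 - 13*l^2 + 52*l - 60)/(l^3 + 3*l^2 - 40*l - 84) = (l^2 - 7*l + 10)/(l^2 + 9*l + 14)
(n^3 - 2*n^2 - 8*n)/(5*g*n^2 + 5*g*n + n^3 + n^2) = (n^2 - 2*n - 8)/(5*g*n + 5*g + n^2 + n)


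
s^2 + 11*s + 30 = (s + 5)*(s + 6)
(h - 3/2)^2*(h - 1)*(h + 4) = h^4 - 43*h^2/4 + 75*h/4 - 9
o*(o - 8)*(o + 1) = o^3 - 7*o^2 - 8*o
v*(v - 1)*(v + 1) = v^3 - v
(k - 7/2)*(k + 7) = k^2 + 7*k/2 - 49/2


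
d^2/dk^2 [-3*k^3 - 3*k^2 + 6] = -18*k - 6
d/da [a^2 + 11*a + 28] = 2*a + 11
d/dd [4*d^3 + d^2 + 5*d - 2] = 12*d^2 + 2*d + 5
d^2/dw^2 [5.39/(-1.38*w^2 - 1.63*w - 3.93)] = (20.529432*w^2 + 24.248532*w - 5.39*(2.76*w + 1.63)*(5.52*w + 3.26) + 58.464252)/(1.38*w^2 + 1.63*w + 3.93)^3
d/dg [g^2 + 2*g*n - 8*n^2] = 2*g + 2*n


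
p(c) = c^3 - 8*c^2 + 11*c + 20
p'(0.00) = 11.00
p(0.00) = 20.00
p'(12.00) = 251.00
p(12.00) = 728.00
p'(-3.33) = 97.55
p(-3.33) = -142.27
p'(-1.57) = 43.51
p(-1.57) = -20.86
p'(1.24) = -4.23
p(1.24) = 23.25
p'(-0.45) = 18.81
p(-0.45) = 13.34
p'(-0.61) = 21.88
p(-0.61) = 10.09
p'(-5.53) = 191.22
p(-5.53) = -454.59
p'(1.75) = -7.81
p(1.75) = 20.11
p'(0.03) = 10.52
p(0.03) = 20.32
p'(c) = 3*c^2 - 16*c + 11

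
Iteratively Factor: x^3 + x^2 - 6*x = (x)*(x^2 + x - 6) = x*(x + 3)*(x - 2)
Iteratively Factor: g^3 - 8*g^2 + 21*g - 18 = (g - 3)*(g^2 - 5*g + 6) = (g - 3)*(g - 2)*(g - 3)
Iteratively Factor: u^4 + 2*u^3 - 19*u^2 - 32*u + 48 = (u + 4)*(u^3 - 2*u^2 - 11*u + 12) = (u - 1)*(u + 4)*(u^2 - u - 12) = (u - 1)*(u + 3)*(u + 4)*(u - 4)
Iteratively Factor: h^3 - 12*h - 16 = (h - 4)*(h^2 + 4*h + 4) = (h - 4)*(h + 2)*(h + 2)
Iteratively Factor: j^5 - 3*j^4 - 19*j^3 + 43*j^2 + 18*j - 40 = (j - 1)*(j^4 - 2*j^3 - 21*j^2 + 22*j + 40) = (j - 1)*(j + 1)*(j^3 - 3*j^2 - 18*j + 40) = (j - 5)*(j - 1)*(j + 1)*(j^2 + 2*j - 8) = (j - 5)*(j - 1)*(j + 1)*(j + 4)*(j - 2)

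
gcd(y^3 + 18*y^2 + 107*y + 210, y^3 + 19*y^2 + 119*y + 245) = y^2 + 12*y + 35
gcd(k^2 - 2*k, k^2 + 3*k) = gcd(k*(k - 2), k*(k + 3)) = k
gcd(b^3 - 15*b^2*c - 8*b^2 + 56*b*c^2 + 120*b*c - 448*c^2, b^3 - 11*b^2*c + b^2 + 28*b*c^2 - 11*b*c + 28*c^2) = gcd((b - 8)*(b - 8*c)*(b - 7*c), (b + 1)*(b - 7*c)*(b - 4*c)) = b - 7*c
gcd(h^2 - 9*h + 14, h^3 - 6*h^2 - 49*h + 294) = h - 7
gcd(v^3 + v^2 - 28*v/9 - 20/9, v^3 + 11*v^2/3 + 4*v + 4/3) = v^2 + 8*v/3 + 4/3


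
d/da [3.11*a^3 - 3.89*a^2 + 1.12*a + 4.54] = 9.33*a^2 - 7.78*a + 1.12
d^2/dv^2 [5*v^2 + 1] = 10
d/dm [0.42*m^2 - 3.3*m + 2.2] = 0.84*m - 3.3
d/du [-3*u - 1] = -3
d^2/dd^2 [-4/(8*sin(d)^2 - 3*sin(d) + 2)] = 4*(256*sin(d)^4 - 72*sin(d)^3 - 439*sin(d)^2 + 150*sin(d) + 14)/(8*sin(d)^2 - 3*sin(d) + 2)^3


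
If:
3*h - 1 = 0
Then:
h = 1/3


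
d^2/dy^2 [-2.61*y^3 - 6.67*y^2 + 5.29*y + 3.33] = -15.66*y - 13.34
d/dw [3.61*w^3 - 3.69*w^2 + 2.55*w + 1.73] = 10.83*w^2 - 7.38*w + 2.55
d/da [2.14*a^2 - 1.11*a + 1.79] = 4.28*a - 1.11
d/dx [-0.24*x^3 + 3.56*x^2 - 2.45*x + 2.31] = -0.72*x^2 + 7.12*x - 2.45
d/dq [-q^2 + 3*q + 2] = 3 - 2*q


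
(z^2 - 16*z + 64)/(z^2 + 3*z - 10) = (z^2 - 16*z + 64)/(z^2 + 3*z - 10)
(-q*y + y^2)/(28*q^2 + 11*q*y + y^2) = y*(-q + y)/(28*q^2 + 11*q*y + y^2)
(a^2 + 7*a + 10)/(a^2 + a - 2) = (a + 5)/(a - 1)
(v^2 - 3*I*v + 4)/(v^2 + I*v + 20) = (v + I)/(v + 5*I)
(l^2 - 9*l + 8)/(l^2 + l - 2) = (l - 8)/(l + 2)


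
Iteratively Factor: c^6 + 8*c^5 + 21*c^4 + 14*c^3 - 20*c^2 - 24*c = (c - 1)*(c^5 + 9*c^4 + 30*c^3 + 44*c^2 + 24*c) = (c - 1)*(c + 2)*(c^4 + 7*c^3 + 16*c^2 + 12*c) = c*(c - 1)*(c + 2)*(c^3 + 7*c^2 + 16*c + 12) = c*(c - 1)*(c + 2)^2*(c^2 + 5*c + 6) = c*(c - 1)*(c + 2)^3*(c + 3)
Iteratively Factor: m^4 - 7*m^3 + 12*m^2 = (m)*(m^3 - 7*m^2 + 12*m) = m*(m - 4)*(m^2 - 3*m) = m*(m - 4)*(m - 3)*(m)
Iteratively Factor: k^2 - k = (k - 1)*(k)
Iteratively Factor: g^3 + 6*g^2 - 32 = (g - 2)*(g^2 + 8*g + 16) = (g - 2)*(g + 4)*(g + 4)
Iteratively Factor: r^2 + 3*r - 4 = (r + 4)*(r - 1)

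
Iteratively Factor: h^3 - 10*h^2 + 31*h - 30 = (h - 3)*(h^2 - 7*h + 10) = (h - 3)*(h - 2)*(h - 5)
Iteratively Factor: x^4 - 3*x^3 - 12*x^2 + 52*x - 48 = (x - 2)*(x^3 - x^2 - 14*x + 24) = (x - 3)*(x - 2)*(x^2 + 2*x - 8) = (x - 3)*(x - 2)*(x + 4)*(x - 2)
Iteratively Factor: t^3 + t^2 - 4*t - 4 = (t + 1)*(t^2 - 4) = (t - 2)*(t + 1)*(t + 2)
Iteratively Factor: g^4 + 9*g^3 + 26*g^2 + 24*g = (g + 4)*(g^3 + 5*g^2 + 6*g) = (g + 3)*(g + 4)*(g^2 + 2*g) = (g + 2)*(g + 3)*(g + 4)*(g)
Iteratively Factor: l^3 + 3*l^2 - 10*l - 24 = (l - 3)*(l^2 + 6*l + 8) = (l - 3)*(l + 2)*(l + 4)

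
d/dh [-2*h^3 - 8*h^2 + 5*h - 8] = -6*h^2 - 16*h + 5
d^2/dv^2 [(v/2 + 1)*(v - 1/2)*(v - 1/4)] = 3*v + 5/4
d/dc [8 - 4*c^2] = -8*c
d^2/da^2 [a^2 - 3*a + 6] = 2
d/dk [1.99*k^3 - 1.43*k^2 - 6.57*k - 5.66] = 5.97*k^2 - 2.86*k - 6.57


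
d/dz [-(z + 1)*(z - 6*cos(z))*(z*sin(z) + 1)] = -(z + 1)*(z - 6*cos(z))*(z*cos(z) + sin(z)) - (z + 1)*(z*sin(z) + 1)*(6*sin(z) + 1) - (z - 6*cos(z))*(z*sin(z) + 1)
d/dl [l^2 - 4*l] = 2*l - 4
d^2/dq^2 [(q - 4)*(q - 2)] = 2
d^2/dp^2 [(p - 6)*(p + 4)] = 2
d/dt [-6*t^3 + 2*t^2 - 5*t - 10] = -18*t^2 + 4*t - 5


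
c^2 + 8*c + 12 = (c + 2)*(c + 6)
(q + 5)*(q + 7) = q^2 + 12*q + 35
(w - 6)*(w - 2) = w^2 - 8*w + 12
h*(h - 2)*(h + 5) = h^3 + 3*h^2 - 10*h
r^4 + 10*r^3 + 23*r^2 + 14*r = r*(r + 1)*(r + 2)*(r + 7)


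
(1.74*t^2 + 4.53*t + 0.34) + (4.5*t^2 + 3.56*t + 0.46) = 6.24*t^2 + 8.09*t + 0.8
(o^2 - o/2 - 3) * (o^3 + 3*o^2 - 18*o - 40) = o^5 + 5*o^4/2 - 45*o^3/2 - 40*o^2 + 74*o + 120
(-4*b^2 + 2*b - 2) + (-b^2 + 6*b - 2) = -5*b^2 + 8*b - 4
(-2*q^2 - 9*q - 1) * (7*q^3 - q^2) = -14*q^5 - 61*q^4 + 2*q^3 + q^2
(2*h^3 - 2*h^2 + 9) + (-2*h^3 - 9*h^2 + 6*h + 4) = -11*h^2 + 6*h + 13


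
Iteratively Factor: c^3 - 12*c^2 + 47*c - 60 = (c - 3)*(c^2 - 9*c + 20) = (c - 5)*(c - 3)*(c - 4)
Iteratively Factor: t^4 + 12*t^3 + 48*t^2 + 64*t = (t)*(t^3 + 12*t^2 + 48*t + 64) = t*(t + 4)*(t^2 + 8*t + 16) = t*(t + 4)^2*(t + 4)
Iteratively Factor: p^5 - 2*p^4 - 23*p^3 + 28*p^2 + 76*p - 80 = (p - 2)*(p^4 - 23*p^2 - 18*p + 40) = (p - 2)*(p - 1)*(p^3 + p^2 - 22*p - 40) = (p - 5)*(p - 2)*(p - 1)*(p^2 + 6*p + 8) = (p - 5)*(p - 2)*(p - 1)*(p + 2)*(p + 4)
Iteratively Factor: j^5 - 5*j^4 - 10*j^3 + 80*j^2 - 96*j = (j - 3)*(j^4 - 2*j^3 - 16*j^2 + 32*j) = j*(j - 3)*(j^3 - 2*j^2 - 16*j + 32) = j*(j - 3)*(j - 2)*(j^2 - 16) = j*(j - 4)*(j - 3)*(j - 2)*(j + 4)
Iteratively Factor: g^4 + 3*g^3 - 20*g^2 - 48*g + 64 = (g + 4)*(g^3 - g^2 - 16*g + 16) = (g + 4)^2*(g^2 - 5*g + 4) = (g - 1)*(g + 4)^2*(g - 4)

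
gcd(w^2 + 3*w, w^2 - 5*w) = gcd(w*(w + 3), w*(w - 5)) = w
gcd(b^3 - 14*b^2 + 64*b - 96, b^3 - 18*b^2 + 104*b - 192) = b^2 - 10*b + 24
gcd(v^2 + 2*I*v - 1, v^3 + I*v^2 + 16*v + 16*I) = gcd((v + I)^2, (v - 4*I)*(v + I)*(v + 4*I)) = v + I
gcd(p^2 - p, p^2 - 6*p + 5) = p - 1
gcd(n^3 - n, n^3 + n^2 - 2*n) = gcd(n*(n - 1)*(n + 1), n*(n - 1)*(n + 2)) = n^2 - n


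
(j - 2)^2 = j^2 - 4*j + 4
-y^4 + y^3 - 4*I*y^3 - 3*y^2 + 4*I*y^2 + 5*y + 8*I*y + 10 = (y - 2)*(y + 5*I)*(I*y + 1)*(I*y + I)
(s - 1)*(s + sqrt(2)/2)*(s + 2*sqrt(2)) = s^3 - s^2 + 5*sqrt(2)*s^2/2 - 5*sqrt(2)*s/2 + 2*s - 2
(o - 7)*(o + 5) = o^2 - 2*o - 35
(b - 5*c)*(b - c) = b^2 - 6*b*c + 5*c^2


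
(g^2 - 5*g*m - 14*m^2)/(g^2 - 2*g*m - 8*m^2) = (g - 7*m)/(g - 4*m)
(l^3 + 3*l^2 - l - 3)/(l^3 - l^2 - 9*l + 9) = (l + 1)/(l - 3)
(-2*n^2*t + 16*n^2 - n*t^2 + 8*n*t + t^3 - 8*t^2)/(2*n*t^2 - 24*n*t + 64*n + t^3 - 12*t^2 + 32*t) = (-2*n^2 - n*t + t^2)/(2*n*t - 8*n + t^2 - 4*t)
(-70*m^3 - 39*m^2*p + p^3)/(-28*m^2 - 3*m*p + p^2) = (10*m^2 + 7*m*p + p^2)/(4*m + p)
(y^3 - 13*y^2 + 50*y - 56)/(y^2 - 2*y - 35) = (y^2 - 6*y + 8)/(y + 5)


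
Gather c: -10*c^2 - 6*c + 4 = -10*c^2 - 6*c + 4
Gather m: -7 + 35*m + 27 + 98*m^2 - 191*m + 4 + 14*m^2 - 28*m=112*m^2 - 184*m + 24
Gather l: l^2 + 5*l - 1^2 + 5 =l^2 + 5*l + 4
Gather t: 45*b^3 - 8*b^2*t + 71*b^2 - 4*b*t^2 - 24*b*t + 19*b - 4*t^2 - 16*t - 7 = 45*b^3 + 71*b^2 + 19*b + t^2*(-4*b - 4) + t*(-8*b^2 - 24*b - 16) - 7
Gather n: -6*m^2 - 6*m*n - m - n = -6*m^2 - m + n*(-6*m - 1)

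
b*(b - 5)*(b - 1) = b^3 - 6*b^2 + 5*b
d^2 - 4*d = d*(d - 4)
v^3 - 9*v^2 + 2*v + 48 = (v - 8)*(v - 3)*(v + 2)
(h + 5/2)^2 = h^2 + 5*h + 25/4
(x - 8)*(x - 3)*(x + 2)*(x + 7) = x^4 - 2*x^3 - 61*x^2 + 62*x + 336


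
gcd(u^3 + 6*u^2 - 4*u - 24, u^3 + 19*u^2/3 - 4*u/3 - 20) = u^2 + 8*u + 12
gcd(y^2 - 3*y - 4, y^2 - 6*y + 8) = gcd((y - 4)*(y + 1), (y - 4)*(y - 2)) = y - 4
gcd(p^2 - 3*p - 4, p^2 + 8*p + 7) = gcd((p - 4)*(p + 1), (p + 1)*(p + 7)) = p + 1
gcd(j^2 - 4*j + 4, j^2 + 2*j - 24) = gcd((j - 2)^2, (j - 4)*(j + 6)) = 1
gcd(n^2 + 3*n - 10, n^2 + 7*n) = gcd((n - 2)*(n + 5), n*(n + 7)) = 1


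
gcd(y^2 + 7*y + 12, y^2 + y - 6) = y + 3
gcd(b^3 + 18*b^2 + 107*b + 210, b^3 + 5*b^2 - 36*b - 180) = b^2 + 11*b + 30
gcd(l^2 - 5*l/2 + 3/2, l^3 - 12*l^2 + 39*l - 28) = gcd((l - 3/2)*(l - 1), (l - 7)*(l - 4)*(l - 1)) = l - 1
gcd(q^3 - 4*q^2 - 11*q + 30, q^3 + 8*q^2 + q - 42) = q^2 + q - 6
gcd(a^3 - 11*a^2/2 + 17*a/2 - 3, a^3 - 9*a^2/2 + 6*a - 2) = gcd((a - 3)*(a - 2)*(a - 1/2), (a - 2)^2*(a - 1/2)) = a^2 - 5*a/2 + 1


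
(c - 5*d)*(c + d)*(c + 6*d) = c^3 + 2*c^2*d - 29*c*d^2 - 30*d^3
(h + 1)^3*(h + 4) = h^4 + 7*h^3 + 15*h^2 + 13*h + 4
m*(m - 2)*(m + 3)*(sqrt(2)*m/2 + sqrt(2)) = sqrt(2)*m^4/2 + 3*sqrt(2)*m^3/2 - 2*sqrt(2)*m^2 - 6*sqrt(2)*m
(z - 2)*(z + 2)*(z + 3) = z^3 + 3*z^2 - 4*z - 12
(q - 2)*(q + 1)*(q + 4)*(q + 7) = q^4 + 10*q^3 + 15*q^2 - 50*q - 56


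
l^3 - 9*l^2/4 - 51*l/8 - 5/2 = (l - 4)*(l + 1/2)*(l + 5/4)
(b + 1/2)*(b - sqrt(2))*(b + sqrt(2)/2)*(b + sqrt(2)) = b^4 + b^3/2 + sqrt(2)*b^3/2 - 2*b^2 + sqrt(2)*b^2/4 - sqrt(2)*b - b - sqrt(2)/2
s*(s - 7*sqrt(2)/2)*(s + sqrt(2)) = s^3 - 5*sqrt(2)*s^2/2 - 7*s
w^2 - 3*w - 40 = (w - 8)*(w + 5)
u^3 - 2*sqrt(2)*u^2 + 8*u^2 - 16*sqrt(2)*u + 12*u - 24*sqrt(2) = (u + 2)*(u + 6)*(u - 2*sqrt(2))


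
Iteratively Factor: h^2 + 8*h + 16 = (h + 4)*(h + 4)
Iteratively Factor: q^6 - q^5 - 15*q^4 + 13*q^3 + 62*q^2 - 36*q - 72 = (q + 2)*(q^5 - 3*q^4 - 9*q^3 + 31*q^2 - 36) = (q + 2)*(q + 3)*(q^4 - 6*q^3 + 9*q^2 + 4*q - 12) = (q - 2)*(q + 2)*(q + 3)*(q^3 - 4*q^2 + q + 6) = (q - 2)^2*(q + 2)*(q + 3)*(q^2 - 2*q - 3) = (q - 2)^2*(q + 1)*(q + 2)*(q + 3)*(q - 3)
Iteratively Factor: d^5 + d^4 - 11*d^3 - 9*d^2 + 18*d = (d)*(d^4 + d^3 - 11*d^2 - 9*d + 18) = d*(d - 1)*(d^3 + 2*d^2 - 9*d - 18) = d*(d - 1)*(d + 3)*(d^2 - d - 6) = d*(d - 1)*(d + 2)*(d + 3)*(d - 3)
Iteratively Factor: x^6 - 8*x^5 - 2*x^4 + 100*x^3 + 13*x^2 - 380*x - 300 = (x - 5)*(x^5 - 3*x^4 - 17*x^3 + 15*x^2 + 88*x + 60) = (x - 5)^2*(x^4 + 2*x^3 - 7*x^2 - 20*x - 12) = (x - 5)^2*(x + 2)*(x^3 - 7*x - 6) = (x - 5)^2*(x + 2)^2*(x^2 - 2*x - 3) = (x - 5)^2*(x + 1)*(x + 2)^2*(x - 3)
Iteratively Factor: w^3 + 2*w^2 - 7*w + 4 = (w + 4)*(w^2 - 2*w + 1) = (w - 1)*(w + 4)*(w - 1)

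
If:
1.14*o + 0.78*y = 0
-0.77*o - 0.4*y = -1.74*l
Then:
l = -0.072897761645493*y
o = -0.684210526315789*y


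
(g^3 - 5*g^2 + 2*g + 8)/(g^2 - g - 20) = (-g^3 + 5*g^2 - 2*g - 8)/(-g^2 + g + 20)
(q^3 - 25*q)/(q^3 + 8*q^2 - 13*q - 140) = q*(q - 5)/(q^2 + 3*q - 28)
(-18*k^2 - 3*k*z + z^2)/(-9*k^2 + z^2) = (-6*k + z)/(-3*k + z)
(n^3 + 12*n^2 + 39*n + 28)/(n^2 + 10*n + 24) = (n^2 + 8*n + 7)/(n + 6)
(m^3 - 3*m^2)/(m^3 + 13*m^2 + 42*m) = m*(m - 3)/(m^2 + 13*m + 42)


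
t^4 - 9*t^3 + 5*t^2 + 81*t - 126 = (t - 7)*(t - 3)*(t - 2)*(t + 3)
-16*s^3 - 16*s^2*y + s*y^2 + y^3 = (-4*s + y)*(s + y)*(4*s + y)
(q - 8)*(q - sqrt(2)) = q^2 - 8*q - sqrt(2)*q + 8*sqrt(2)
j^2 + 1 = (j - I)*(j + I)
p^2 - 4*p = p*(p - 4)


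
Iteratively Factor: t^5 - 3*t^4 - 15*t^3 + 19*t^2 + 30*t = (t - 2)*(t^4 - t^3 - 17*t^2 - 15*t) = (t - 2)*(t + 1)*(t^3 - 2*t^2 - 15*t) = (t - 5)*(t - 2)*(t + 1)*(t^2 + 3*t) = (t - 5)*(t - 2)*(t + 1)*(t + 3)*(t)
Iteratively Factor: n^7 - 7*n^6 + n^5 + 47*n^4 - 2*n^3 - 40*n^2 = (n - 5)*(n^6 - 2*n^5 - 9*n^4 + 2*n^3 + 8*n^2) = n*(n - 5)*(n^5 - 2*n^4 - 9*n^3 + 2*n^2 + 8*n) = n*(n - 5)*(n + 2)*(n^4 - 4*n^3 - n^2 + 4*n) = n*(n - 5)*(n - 4)*(n + 2)*(n^3 - n) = n^2*(n - 5)*(n - 4)*(n + 2)*(n^2 - 1) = n^2*(n - 5)*(n - 4)*(n - 1)*(n + 2)*(n + 1)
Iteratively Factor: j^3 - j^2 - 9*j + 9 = (j - 1)*(j^2 - 9) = (j - 3)*(j - 1)*(j + 3)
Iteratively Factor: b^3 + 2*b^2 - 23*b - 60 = (b + 4)*(b^2 - 2*b - 15) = (b - 5)*(b + 4)*(b + 3)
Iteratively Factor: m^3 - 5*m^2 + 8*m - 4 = (m - 2)*(m^2 - 3*m + 2) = (m - 2)*(m - 1)*(m - 2)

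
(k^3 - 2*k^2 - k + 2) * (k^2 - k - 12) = k^5 - 3*k^4 - 11*k^3 + 27*k^2 + 10*k - 24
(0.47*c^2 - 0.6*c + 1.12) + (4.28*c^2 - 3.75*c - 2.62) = 4.75*c^2 - 4.35*c - 1.5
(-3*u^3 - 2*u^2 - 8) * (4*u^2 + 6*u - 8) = -12*u^5 - 26*u^4 + 12*u^3 - 16*u^2 - 48*u + 64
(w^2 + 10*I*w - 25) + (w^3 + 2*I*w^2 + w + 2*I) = w^3 + w^2 + 2*I*w^2 + w + 10*I*w - 25 + 2*I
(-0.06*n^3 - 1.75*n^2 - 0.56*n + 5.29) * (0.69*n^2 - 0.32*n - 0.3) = -0.0414*n^5 - 1.1883*n^4 + 0.1916*n^3 + 4.3543*n^2 - 1.5248*n - 1.587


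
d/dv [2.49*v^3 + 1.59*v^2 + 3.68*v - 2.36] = 7.47*v^2 + 3.18*v + 3.68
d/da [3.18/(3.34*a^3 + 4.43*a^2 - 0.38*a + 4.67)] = (-31.8636*a^2 - 28.1748*a + 1.2084)/(3.34*a^3 + 4.43*a^2 - 0.38*a + 4.67)^2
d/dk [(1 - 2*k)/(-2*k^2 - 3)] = 2*(-2*k^2 + 2*k + 3)/(4*k^4 + 12*k^2 + 9)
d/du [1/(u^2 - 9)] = -2*u/(u^2 - 9)^2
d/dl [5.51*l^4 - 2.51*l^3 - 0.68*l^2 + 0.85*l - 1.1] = 22.04*l^3 - 7.53*l^2 - 1.36*l + 0.85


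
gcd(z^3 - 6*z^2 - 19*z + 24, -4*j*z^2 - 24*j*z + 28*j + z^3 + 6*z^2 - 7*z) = z - 1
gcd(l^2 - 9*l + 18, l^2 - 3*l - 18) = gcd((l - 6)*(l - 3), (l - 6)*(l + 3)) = l - 6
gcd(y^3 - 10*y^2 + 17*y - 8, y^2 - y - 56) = y - 8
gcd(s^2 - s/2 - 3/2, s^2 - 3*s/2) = s - 3/2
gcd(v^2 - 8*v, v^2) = v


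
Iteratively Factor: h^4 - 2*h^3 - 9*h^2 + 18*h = (h - 3)*(h^3 + h^2 - 6*h) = h*(h - 3)*(h^2 + h - 6) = h*(h - 3)*(h + 3)*(h - 2)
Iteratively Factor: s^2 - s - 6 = (s + 2)*(s - 3)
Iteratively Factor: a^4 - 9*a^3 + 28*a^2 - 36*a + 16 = (a - 1)*(a^3 - 8*a^2 + 20*a - 16) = (a - 2)*(a - 1)*(a^2 - 6*a + 8) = (a - 4)*(a - 2)*(a - 1)*(a - 2)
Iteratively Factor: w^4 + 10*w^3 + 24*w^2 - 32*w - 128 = (w + 4)*(w^3 + 6*w^2 - 32) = (w - 2)*(w + 4)*(w^2 + 8*w + 16) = (w - 2)*(w + 4)^2*(w + 4)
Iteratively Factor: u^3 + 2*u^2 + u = (u)*(u^2 + 2*u + 1) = u*(u + 1)*(u + 1)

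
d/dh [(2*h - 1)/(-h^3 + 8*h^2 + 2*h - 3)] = (4*h^3 - 19*h^2 + 16*h - 4)/(h^6 - 16*h^5 + 60*h^4 + 38*h^3 - 44*h^2 - 12*h + 9)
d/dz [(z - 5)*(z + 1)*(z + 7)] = 3*z^2 + 6*z - 33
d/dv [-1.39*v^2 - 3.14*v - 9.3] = -2.78*v - 3.14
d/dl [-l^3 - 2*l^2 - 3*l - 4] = -3*l^2 - 4*l - 3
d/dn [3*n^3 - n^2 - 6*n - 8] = 9*n^2 - 2*n - 6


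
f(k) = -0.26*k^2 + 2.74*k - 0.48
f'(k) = 2.74 - 0.52*k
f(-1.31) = -4.52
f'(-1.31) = 3.42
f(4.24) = 6.46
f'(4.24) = 0.54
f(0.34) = 0.42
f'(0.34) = 2.56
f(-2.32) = -8.24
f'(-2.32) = 3.95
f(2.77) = 5.11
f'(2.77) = 1.30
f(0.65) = 1.19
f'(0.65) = 2.40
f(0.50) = 0.82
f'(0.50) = 2.48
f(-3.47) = -13.12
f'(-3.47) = 4.54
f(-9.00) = -46.20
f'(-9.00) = 7.42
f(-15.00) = -100.08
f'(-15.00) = 10.54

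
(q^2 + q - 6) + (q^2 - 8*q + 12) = 2*q^2 - 7*q + 6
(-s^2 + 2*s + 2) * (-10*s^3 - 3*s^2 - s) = 10*s^5 - 17*s^4 - 25*s^3 - 8*s^2 - 2*s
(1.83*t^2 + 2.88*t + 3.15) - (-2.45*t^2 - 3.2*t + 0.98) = 4.28*t^2 + 6.08*t + 2.17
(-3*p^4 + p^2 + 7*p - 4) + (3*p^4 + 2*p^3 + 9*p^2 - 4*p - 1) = 2*p^3 + 10*p^2 + 3*p - 5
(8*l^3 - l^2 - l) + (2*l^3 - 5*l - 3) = 10*l^3 - l^2 - 6*l - 3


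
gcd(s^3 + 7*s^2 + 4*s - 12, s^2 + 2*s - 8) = 1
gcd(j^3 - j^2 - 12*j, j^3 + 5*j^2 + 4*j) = j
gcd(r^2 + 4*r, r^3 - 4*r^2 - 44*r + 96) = 1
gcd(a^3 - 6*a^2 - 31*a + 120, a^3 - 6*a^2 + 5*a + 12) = a - 3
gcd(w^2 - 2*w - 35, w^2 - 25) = w + 5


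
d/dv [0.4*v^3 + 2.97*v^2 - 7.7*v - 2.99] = 1.2*v^2 + 5.94*v - 7.7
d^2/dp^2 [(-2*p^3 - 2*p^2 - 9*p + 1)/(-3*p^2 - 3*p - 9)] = 2*(3*p^3 - 3*p^2 - 30*p - 7)/(3*(p^6 + 3*p^5 + 12*p^4 + 19*p^3 + 36*p^2 + 27*p + 27))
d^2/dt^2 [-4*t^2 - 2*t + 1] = -8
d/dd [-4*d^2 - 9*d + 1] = -8*d - 9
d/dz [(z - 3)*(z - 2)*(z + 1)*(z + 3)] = 4*z^3 - 3*z^2 - 22*z + 9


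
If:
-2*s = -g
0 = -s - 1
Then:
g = -2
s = -1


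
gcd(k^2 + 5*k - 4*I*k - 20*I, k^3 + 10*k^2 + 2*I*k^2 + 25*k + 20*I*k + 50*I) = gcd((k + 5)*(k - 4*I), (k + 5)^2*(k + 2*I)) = k + 5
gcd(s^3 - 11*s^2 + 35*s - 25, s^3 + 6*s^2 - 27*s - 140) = s - 5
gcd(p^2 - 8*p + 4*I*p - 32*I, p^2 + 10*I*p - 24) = p + 4*I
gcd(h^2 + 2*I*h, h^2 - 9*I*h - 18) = 1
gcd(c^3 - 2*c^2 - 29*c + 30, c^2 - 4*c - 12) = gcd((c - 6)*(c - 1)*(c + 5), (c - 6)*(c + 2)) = c - 6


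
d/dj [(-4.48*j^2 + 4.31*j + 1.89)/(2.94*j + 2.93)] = (-13.1712*j^2 - 26.2528*j + 7.0717)/(8.6436*j^2 + 17.2284*j + 8.5849)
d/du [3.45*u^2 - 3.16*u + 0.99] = 6.9*u - 3.16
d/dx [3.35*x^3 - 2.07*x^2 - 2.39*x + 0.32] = 10.05*x^2 - 4.14*x - 2.39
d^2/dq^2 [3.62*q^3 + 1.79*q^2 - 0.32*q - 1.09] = 21.72*q + 3.58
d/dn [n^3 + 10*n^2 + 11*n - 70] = 3*n^2 + 20*n + 11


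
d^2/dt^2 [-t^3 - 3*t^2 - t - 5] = -6*t - 6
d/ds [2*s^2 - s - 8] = 4*s - 1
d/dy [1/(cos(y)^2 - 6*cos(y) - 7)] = 2*(cos(y) - 3)*sin(y)/(sin(y)^2 + 6*cos(y) + 6)^2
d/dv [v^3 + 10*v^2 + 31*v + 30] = 3*v^2 + 20*v + 31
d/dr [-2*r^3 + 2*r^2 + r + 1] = -6*r^2 + 4*r + 1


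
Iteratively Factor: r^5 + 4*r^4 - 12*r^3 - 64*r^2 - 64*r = (r)*(r^4 + 4*r^3 - 12*r^2 - 64*r - 64) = r*(r + 2)*(r^3 + 2*r^2 - 16*r - 32) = r*(r + 2)*(r + 4)*(r^2 - 2*r - 8) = r*(r - 4)*(r + 2)*(r + 4)*(r + 2)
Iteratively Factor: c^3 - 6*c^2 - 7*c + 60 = (c + 3)*(c^2 - 9*c + 20) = (c - 4)*(c + 3)*(c - 5)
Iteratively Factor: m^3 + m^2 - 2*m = (m)*(m^2 + m - 2) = m*(m + 2)*(m - 1)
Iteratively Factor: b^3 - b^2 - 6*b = (b + 2)*(b^2 - 3*b) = (b - 3)*(b + 2)*(b)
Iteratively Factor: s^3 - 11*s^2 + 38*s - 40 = (s - 5)*(s^2 - 6*s + 8) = (s - 5)*(s - 2)*(s - 4)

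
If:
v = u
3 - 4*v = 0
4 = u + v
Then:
No Solution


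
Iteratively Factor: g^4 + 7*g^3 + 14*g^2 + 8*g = (g + 2)*(g^3 + 5*g^2 + 4*g) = (g + 2)*(g + 4)*(g^2 + g) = g*(g + 2)*(g + 4)*(g + 1)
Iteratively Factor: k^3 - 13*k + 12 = (k + 4)*(k^2 - 4*k + 3) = (k - 1)*(k + 4)*(k - 3)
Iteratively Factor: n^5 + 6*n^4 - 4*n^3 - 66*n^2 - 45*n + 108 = (n - 1)*(n^4 + 7*n^3 + 3*n^2 - 63*n - 108) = (n - 1)*(n + 3)*(n^3 + 4*n^2 - 9*n - 36) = (n - 3)*(n - 1)*(n + 3)*(n^2 + 7*n + 12) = (n - 3)*(n - 1)*(n + 3)^2*(n + 4)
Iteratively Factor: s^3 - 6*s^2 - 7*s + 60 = (s + 3)*(s^2 - 9*s + 20) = (s - 5)*(s + 3)*(s - 4)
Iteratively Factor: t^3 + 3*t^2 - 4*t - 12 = (t + 2)*(t^2 + t - 6) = (t + 2)*(t + 3)*(t - 2)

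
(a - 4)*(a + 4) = a^2 - 16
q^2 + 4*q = q*(q + 4)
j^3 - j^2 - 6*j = j*(j - 3)*(j + 2)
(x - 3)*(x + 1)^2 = x^3 - x^2 - 5*x - 3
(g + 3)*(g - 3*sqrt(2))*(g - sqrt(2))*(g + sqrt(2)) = g^4 - 3*sqrt(2)*g^3 + 3*g^3 - 9*sqrt(2)*g^2 - 2*g^2 - 6*g + 6*sqrt(2)*g + 18*sqrt(2)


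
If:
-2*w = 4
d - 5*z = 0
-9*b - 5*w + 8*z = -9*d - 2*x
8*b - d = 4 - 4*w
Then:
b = 5*z/8 + 3/2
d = 5*z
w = -2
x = 7/4 - 379*z/16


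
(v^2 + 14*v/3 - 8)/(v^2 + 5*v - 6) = (v - 4/3)/(v - 1)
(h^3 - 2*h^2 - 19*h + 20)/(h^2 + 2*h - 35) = (h^2 + 3*h - 4)/(h + 7)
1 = 1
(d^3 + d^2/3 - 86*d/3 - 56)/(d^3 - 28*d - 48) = (d + 7/3)/(d + 2)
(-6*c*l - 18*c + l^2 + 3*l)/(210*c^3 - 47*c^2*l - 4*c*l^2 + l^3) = (-l - 3)/(35*c^2 - 2*c*l - l^2)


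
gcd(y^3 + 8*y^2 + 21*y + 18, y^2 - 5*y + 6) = 1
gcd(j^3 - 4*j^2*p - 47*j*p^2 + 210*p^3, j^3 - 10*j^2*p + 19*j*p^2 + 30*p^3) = j^2 - 11*j*p + 30*p^2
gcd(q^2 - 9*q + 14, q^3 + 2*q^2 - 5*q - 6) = q - 2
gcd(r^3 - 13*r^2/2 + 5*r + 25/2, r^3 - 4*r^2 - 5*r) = r^2 - 4*r - 5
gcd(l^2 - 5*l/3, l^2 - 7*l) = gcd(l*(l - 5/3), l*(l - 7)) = l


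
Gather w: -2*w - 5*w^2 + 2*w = -5*w^2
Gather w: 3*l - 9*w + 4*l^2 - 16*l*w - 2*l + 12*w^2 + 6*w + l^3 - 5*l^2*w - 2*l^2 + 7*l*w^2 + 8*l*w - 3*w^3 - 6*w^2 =l^3 + 2*l^2 + l - 3*w^3 + w^2*(7*l + 6) + w*(-5*l^2 - 8*l - 3)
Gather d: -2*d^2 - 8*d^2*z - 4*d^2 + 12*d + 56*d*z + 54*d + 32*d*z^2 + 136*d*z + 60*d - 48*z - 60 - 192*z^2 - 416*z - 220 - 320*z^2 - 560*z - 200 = d^2*(-8*z - 6) + d*(32*z^2 + 192*z + 126) - 512*z^2 - 1024*z - 480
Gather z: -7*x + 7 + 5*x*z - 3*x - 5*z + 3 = -10*x + z*(5*x - 5) + 10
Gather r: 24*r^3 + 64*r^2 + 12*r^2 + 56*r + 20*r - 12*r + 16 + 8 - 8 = 24*r^3 + 76*r^2 + 64*r + 16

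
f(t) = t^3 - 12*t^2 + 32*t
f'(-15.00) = 1067.00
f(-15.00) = -6555.00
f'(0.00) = 32.00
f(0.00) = 0.00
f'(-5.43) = 250.77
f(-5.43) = -687.68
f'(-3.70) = 161.87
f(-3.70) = -333.33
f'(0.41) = 22.66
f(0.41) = 11.17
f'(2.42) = -8.51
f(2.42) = 21.34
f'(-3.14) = 136.94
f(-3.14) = -249.75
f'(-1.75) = 83.19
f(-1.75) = -98.11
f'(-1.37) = 70.51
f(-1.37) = -68.93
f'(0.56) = 19.50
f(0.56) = 14.33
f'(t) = 3*t^2 - 24*t + 32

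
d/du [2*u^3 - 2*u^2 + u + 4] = 6*u^2 - 4*u + 1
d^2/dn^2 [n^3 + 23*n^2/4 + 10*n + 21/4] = 6*n + 23/2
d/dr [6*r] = 6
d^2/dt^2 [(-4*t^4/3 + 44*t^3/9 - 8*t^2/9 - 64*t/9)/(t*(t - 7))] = 8*(-3*t^3 + 63*t^2 - 441*t + 509)/(9*(t^3 - 21*t^2 + 147*t - 343))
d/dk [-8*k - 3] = -8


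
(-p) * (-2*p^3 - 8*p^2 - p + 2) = 2*p^4 + 8*p^3 + p^2 - 2*p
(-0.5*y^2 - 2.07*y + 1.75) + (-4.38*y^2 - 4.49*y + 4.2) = -4.88*y^2 - 6.56*y + 5.95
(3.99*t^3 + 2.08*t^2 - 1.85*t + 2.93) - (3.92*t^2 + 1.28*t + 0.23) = 3.99*t^3 - 1.84*t^2 - 3.13*t + 2.7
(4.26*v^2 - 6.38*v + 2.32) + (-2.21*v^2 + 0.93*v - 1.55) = 2.05*v^2 - 5.45*v + 0.77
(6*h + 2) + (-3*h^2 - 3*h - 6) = -3*h^2 + 3*h - 4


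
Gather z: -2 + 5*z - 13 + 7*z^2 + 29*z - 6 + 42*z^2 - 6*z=49*z^2 + 28*z - 21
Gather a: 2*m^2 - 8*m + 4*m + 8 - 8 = 2*m^2 - 4*m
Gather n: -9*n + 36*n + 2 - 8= 27*n - 6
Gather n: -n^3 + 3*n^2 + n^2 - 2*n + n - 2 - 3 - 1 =-n^3 + 4*n^2 - n - 6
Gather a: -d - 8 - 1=-d - 9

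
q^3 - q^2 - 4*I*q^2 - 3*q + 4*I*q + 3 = (q - 1)*(q - 3*I)*(q - I)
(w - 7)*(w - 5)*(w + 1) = w^3 - 11*w^2 + 23*w + 35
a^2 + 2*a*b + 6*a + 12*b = (a + 6)*(a + 2*b)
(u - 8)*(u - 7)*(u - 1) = u^3 - 16*u^2 + 71*u - 56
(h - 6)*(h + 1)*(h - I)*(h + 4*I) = h^4 - 5*h^3 + 3*I*h^3 - 2*h^2 - 15*I*h^2 - 20*h - 18*I*h - 24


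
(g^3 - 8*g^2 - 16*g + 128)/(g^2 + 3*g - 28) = (g^2 - 4*g - 32)/(g + 7)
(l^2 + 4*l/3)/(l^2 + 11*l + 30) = l*(3*l + 4)/(3*(l^2 + 11*l + 30))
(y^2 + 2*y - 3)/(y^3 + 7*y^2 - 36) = (y - 1)/(y^2 + 4*y - 12)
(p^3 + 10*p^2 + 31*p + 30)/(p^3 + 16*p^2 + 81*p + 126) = (p^2 + 7*p + 10)/(p^2 + 13*p + 42)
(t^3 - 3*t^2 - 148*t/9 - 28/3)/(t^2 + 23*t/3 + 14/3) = (t^2 - 11*t/3 - 14)/(t + 7)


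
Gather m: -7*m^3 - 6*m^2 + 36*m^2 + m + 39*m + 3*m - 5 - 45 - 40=-7*m^3 + 30*m^2 + 43*m - 90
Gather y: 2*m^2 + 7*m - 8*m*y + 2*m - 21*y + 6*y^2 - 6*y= 2*m^2 + 9*m + 6*y^2 + y*(-8*m - 27)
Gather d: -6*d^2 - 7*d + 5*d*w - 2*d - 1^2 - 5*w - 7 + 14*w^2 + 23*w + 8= -6*d^2 + d*(5*w - 9) + 14*w^2 + 18*w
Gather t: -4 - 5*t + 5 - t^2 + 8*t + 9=-t^2 + 3*t + 10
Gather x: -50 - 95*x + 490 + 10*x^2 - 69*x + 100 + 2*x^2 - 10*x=12*x^2 - 174*x + 540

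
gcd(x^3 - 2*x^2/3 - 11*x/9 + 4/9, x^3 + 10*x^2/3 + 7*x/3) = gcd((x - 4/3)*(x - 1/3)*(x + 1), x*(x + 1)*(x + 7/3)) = x + 1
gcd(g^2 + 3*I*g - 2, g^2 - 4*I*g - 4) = 1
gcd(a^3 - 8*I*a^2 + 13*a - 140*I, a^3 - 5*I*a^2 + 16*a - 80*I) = a^2 - I*a + 20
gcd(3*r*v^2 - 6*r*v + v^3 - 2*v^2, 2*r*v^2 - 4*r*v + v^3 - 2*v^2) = v^2 - 2*v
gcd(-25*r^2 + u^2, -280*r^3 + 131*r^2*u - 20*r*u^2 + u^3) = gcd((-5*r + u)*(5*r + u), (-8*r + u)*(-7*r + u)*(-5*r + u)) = 5*r - u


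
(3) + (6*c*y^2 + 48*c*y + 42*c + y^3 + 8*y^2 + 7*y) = 6*c*y^2 + 48*c*y + 42*c + y^3 + 8*y^2 + 7*y + 3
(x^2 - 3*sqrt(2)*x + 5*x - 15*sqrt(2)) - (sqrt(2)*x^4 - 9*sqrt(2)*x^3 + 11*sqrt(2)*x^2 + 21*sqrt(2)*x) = -sqrt(2)*x^4 + 9*sqrt(2)*x^3 - 11*sqrt(2)*x^2 + x^2 - 24*sqrt(2)*x + 5*x - 15*sqrt(2)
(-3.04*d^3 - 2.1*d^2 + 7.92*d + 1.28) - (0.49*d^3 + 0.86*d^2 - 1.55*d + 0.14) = -3.53*d^3 - 2.96*d^2 + 9.47*d + 1.14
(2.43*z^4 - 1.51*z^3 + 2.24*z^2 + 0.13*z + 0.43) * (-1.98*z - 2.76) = -4.8114*z^5 - 3.717*z^4 - 0.267600000000001*z^3 - 6.4398*z^2 - 1.2102*z - 1.1868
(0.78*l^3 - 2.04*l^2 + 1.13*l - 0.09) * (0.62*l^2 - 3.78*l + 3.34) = 0.4836*l^5 - 4.2132*l^4 + 11.017*l^3 - 11.1408*l^2 + 4.1144*l - 0.3006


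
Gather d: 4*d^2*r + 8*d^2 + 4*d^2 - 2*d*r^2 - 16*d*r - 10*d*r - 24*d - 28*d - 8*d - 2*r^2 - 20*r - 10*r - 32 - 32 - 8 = d^2*(4*r + 12) + d*(-2*r^2 - 26*r - 60) - 2*r^2 - 30*r - 72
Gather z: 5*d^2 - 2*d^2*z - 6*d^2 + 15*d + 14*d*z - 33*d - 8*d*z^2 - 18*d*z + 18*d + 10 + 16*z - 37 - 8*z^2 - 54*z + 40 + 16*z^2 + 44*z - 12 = -d^2 + z^2*(8 - 8*d) + z*(-2*d^2 - 4*d + 6) + 1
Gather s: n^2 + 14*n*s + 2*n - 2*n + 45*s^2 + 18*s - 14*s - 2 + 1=n^2 + 45*s^2 + s*(14*n + 4) - 1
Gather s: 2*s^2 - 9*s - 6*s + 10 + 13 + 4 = 2*s^2 - 15*s + 27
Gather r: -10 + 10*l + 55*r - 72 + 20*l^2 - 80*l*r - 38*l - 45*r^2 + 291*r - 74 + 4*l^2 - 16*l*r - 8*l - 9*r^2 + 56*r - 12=24*l^2 - 36*l - 54*r^2 + r*(402 - 96*l) - 168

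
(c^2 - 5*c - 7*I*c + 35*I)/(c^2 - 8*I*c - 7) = (c - 5)/(c - I)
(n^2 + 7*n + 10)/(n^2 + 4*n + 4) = (n + 5)/(n + 2)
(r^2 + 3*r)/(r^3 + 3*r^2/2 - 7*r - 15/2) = 2*r/(2*r^2 - 3*r - 5)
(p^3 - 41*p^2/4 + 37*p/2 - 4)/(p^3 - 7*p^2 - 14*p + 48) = (p - 1/4)/(p + 3)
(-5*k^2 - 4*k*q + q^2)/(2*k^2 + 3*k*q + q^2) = (-5*k + q)/(2*k + q)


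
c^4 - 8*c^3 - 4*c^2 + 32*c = c*(c - 8)*(c - 2)*(c + 2)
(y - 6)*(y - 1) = y^2 - 7*y + 6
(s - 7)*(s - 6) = s^2 - 13*s + 42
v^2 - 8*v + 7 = (v - 7)*(v - 1)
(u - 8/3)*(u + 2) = u^2 - 2*u/3 - 16/3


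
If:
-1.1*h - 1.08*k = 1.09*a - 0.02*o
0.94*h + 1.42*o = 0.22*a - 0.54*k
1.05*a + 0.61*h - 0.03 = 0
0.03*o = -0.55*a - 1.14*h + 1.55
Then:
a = -1.08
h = 1.91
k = -0.87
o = -1.10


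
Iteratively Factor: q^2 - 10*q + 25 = (q - 5)*(q - 5)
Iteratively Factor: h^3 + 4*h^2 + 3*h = (h + 1)*(h^2 + 3*h) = h*(h + 1)*(h + 3)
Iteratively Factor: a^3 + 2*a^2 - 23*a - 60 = (a + 3)*(a^2 - a - 20) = (a - 5)*(a + 3)*(a + 4)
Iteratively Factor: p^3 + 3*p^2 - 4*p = (p)*(p^2 + 3*p - 4) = p*(p + 4)*(p - 1)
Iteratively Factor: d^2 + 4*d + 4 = (d + 2)*(d + 2)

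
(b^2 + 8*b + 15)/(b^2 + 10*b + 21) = (b + 5)/(b + 7)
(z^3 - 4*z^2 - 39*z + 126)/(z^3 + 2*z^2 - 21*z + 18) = (z - 7)/(z - 1)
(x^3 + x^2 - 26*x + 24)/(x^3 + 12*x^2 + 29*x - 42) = (x - 4)/(x + 7)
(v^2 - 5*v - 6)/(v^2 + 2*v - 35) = (v^2 - 5*v - 6)/(v^2 + 2*v - 35)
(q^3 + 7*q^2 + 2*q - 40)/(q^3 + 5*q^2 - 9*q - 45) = (q^2 + 2*q - 8)/(q^2 - 9)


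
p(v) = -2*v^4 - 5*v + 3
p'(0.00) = -5.00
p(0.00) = 3.00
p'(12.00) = -13829.00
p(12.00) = -41529.00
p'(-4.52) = 733.76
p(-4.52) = -809.20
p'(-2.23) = 83.72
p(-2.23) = -35.31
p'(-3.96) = 491.79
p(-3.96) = -469.03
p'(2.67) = -157.27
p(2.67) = -111.99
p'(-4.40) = 676.47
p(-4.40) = -724.62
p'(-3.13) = 240.31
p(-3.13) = -173.31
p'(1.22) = -19.53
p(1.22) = -7.53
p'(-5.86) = 1604.84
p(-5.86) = -2326.12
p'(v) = -8*v^3 - 5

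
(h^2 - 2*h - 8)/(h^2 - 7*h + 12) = (h + 2)/(h - 3)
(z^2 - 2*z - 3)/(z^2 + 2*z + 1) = (z - 3)/(z + 1)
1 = 1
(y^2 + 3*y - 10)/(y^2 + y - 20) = (y - 2)/(y - 4)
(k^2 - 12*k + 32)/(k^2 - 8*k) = (k - 4)/k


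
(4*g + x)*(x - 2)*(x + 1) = 4*g*x^2 - 4*g*x - 8*g + x^3 - x^2 - 2*x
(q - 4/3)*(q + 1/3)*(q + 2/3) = q^3 - q^2/3 - 10*q/9 - 8/27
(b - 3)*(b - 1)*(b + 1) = b^3 - 3*b^2 - b + 3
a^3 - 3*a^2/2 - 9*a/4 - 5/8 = (a - 5/2)*(a + 1/2)^2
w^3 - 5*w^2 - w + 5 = (w - 5)*(w - 1)*(w + 1)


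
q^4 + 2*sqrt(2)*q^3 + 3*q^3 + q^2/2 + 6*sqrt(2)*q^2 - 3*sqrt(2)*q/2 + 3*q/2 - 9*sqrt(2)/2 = (q + 3)*(q - sqrt(2)/2)*(q + sqrt(2))*(q + 3*sqrt(2)/2)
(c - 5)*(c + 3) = c^2 - 2*c - 15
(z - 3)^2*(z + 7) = z^3 + z^2 - 33*z + 63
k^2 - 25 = (k - 5)*(k + 5)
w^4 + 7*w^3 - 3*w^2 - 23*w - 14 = (w - 2)*(w + 1)^2*(w + 7)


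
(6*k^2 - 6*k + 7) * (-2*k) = -12*k^3 + 12*k^2 - 14*k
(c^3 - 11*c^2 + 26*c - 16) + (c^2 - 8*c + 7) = c^3 - 10*c^2 + 18*c - 9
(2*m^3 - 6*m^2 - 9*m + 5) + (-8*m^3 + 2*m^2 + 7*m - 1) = -6*m^3 - 4*m^2 - 2*m + 4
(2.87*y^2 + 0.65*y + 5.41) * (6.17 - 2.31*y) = -6.6297*y^3 + 16.2064*y^2 - 8.4866*y + 33.3797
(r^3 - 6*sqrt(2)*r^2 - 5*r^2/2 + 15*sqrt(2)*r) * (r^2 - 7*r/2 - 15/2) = r^5 - 6*sqrt(2)*r^4 - 6*r^4 + 5*r^3/4 + 36*sqrt(2)*r^3 - 15*sqrt(2)*r^2/2 + 75*r^2/4 - 225*sqrt(2)*r/2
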